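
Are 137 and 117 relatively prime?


Euclidean algorithm:
137 = 1 * 117 + 20
117 = 5 * 20 + 17
20 = 1 * 17 + 3
17 = 5 * 3 + 2
3 = 1 * 2 + 1
2 = 2 * 1 + 0
GCD(137, 117) = 1

Yes, coprime (GCD = 1)


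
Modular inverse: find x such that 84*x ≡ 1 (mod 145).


Use the extended Euclidean algorithm on (145, 84); each row r = 145*s + 84*t:
r=145, s=1, t=0
r=84, s=0, t=1
q=1: r=61, s=1, t=-1   [145*(1) + 84*(-1) = 61]
q=1: r=23, s=-1, t=2   [145*(-1) + 84*(2) = 23]
q=2: r=15, s=3, t=-5   [145*(3) + 84*(-5) = 15]
q=1: r=8, s=-4, t=7   [145*(-4) + 84*(7) = 8]
q=1: r=7, s=7, t=-12   [145*(7) + 84*(-12) = 7]
q=1: r=1, s=-11, t=19   [145*(-11) + 84*(19) = 1]
q=7: r=0, s=84, t=-145   [145*(84) + 84*(-145) = 0]
GCD = 1 with t = 19, so 84*(19) ≡ 1 (mod 145)
Inverse = 19 mod 145 = 19
Check: 84 * 19 = 1596 ≡ 1 (mod 145)

84^(-1) ≡ 19 (mod 145)


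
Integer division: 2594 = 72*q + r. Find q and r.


2594 = 72 * 36 + 2
Check: 2592 + 2 = 2594

q = 36, r = 2


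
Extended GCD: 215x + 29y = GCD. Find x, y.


Tabular extended Euclidean (each row: r = 215*s + 29*t):
r=215, s=1, t=0
r=29, s=0, t=1
q=7: r=12, s=1, t=-7   [215*(1) + 29*(-7) = 12]
q=2: r=5, s=-2, t=15   [215*(-2) + 29*(15) = 5]
q=2: r=2, s=5, t=-37   [215*(5) + 29*(-37) = 2]
q=2: r=1, s=-12, t=89   [215*(-12) + 29*(89) = 1]
q=2: r=0, s=29, t=-215   [215*(29) + 29*(-215) = 0]
GCD = 1; from the row with r=1: x=-12, y=89
Check: 215*(-12) + 29*(89) = -2580 + 2581 = 1

GCD = 1, x = -12, y = 89


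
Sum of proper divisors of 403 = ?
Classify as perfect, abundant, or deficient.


Proper divisors: 1, 13, 31
Sum = 1 + 13 + 31 = 45
45 < 403 → deficient

s(403) = 45 (deficient)


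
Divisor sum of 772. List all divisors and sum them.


Divisors of 772: 1, 2, 4, 193, 386, 772
Sum = 1 + 2 + 4 + 193 + 386 + 772 = 1358

σ(772) = 1358


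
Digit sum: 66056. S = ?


6 + 6 + 0 + 5 + 6 = 23


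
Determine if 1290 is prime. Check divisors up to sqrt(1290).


1290 / 2 = 645 (exact division)
1290 is NOT prime.

No, 1290 is not prime


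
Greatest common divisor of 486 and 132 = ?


486 = 3 * 132 + 90
132 = 1 * 90 + 42
90 = 2 * 42 + 6
42 = 7 * 6 + 0
GCD = 6


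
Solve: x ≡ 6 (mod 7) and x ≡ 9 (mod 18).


M = 7*18 = 126
M1 = M/7 = 18, M2 = M/18 = 7
M1^(-1) mod 7 = 2, M2^(-1) mod 18 = 13
x = 6*18*2 + 9*7*13 = 1035
1035 mod 126 = 27
Check: 27 mod 7 = 6 ✓, 27 mod 18 = 9 ✓

x ≡ 27 (mod 126)


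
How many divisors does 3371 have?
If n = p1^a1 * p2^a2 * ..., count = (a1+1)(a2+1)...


3371 = 3371^1
d(3371) = (1+1) = 2

2 divisors


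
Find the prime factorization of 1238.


1238 / 2 = 619
619 / 619 = 1
1238 = 2 × 619


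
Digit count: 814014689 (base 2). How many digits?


814014689 in base 2 = 110000100001001110000011100001
Number of digits = 30

30 digits (base 2)


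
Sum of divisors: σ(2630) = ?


Divisors of 2630: 1, 2, 5, 10, 263, 526, 1315, 2630
Sum = 1 + 2 + 5 + 10 + 263 + 526 + 1315 + 2630 = 4752

σ(2630) = 4752


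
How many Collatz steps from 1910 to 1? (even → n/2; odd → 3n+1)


1910 → 955 → 2866 → 1433 → 4300 → 2150 → 1075 → 3226 → 1613 → 4840 → 2420 → 1210 → 605 → 1816 → 908 → 454 → 227 → 682 → 341 → 1024 → 512 → 256 → 128 → 64 → 32 → 16 → 8 → 4 → 2 → 1
Total steps = 29

29 steps


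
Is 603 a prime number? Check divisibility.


603 / 3 = 201 (exact division)
603 is NOT prime.

No, 603 is not prime


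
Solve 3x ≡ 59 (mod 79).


GCD(3, 79) = 1, unique solution
a^(-1) mod 79 = 53
x = 53 * 59 mod 79 = 46

x ≡ 46 (mod 79)


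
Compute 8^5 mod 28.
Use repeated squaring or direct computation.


8^1 mod 28 = 8
8^2 mod 28 = 8
8^3 mod 28 = 8
8^4 mod 28 = 8
8^5 mod 28 = 8


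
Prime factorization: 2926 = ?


2926 / 2 = 1463
1463 / 7 = 209
209 / 11 = 19
19 / 19 = 1
2926 = 2 × 7 × 11 × 19


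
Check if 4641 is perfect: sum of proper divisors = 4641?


Proper divisors of 4641: 1, 3, 7, 13, 17, 21, 39, 51, 91, 119, 221, 273, 357, 663, 1547
Sum = 1 + 3 + 7 + 13 + 17 + 21 + 39 + 51 + 91 + 119 + 221 + 273 + 357 + 663 + 1547 = 3423

No, 4641 is not perfect (3423 ≠ 4641)


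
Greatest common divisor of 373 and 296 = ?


373 = 1 * 296 + 77
296 = 3 * 77 + 65
77 = 1 * 65 + 12
65 = 5 * 12 + 5
12 = 2 * 5 + 2
5 = 2 * 2 + 1
2 = 2 * 1 + 0
GCD = 1


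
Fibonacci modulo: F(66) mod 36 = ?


F(k) mod 36 for k=1..66:
1, 1, 2, 3, 5, 8, 13, 21, 34, 19, 17, 0, 17, 17, 34, 15, 13, 28, 5, 33, 2, 35, 1, 0, 1, 1, 2, 3, 5, 8, 13, 21, 34, 19, 17, 0, 17, 17, 34, 15, 13, 28, 5, 33, 2, 35, 1, 0, 1, 1, 2, 3, 5, 8, 13, 21, 34, 19, 17, 0, 17, 17, 34, 15, 13, 28
F(66) mod 36 = 28


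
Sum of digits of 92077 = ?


9 + 2 + 0 + 7 + 7 = 25


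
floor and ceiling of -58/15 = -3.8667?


-58/15 = -3.8667
floor = -4
ceil = -3

floor = -4, ceil = -3


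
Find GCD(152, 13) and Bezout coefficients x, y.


Tabular extended Euclidean (each row: r = 152*s + 13*t):
r=152, s=1, t=0
r=13, s=0, t=1
q=11: r=9, s=1, t=-11   [152*(1) + 13*(-11) = 9]
q=1: r=4, s=-1, t=12   [152*(-1) + 13*(12) = 4]
q=2: r=1, s=3, t=-35   [152*(3) + 13*(-35) = 1]
q=4: r=0, s=-13, t=152   [152*(-13) + 13*(152) = 0]
GCD = 1; from the row with r=1: x=3, y=-35
Check: 152*(3) + 13*(-35) = 456 - 455 = 1

GCD = 1, x = 3, y = -35


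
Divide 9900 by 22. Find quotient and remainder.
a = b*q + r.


9900 = 22 * 450 + 0
Check: 9900 + 0 = 9900

q = 450, r = 0


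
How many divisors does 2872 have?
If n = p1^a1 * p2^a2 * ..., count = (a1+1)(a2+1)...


2872 = 2^3 × 359^1
d(2872) = (3+1) × (1+1) = 8

8 divisors


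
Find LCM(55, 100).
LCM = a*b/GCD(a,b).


GCD(55, 100) = 5
LCM = 55*100/5 = 5500/5 = 1100

LCM = 1100


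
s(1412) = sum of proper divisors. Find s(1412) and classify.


Proper divisors: 1, 2, 4, 353, 706
Sum = 1 + 2 + 4 + 353 + 706 = 1066
1066 < 1412 → deficient

s(1412) = 1066 (deficient)


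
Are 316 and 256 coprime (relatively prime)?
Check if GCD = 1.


Euclidean algorithm:
316 = 1 * 256 + 60
256 = 4 * 60 + 16
60 = 3 * 16 + 12
16 = 1 * 12 + 4
12 = 3 * 4 + 0
GCD(316, 256) = 4

No, not coprime (GCD = 4)


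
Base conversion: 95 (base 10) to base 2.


95 (base 10) = 95 (decimal)
95 (decimal) = 1011111 (base 2)


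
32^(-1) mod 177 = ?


Use the extended Euclidean algorithm on (177, 32); each row r = 177*s + 32*t:
r=177, s=1, t=0
r=32, s=0, t=1
q=5: r=17, s=1, t=-5   [177*(1) + 32*(-5) = 17]
q=1: r=15, s=-1, t=6   [177*(-1) + 32*(6) = 15]
q=1: r=2, s=2, t=-11   [177*(2) + 32*(-11) = 2]
q=7: r=1, s=-15, t=83   [177*(-15) + 32*(83) = 1]
q=2: r=0, s=32, t=-177   [177*(32) + 32*(-177) = 0]
GCD = 1 with t = 83, so 32*(83) ≡ 1 (mod 177)
Inverse = 83 mod 177 = 83
Check: 32 * 83 = 2656 ≡ 1 (mod 177)

32^(-1) ≡ 83 (mod 177)


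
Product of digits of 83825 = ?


8 × 3 × 8 × 2 × 5 = 1920


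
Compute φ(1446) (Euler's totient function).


1446 = 2 × 3 × 241
Prime factors: 2, 3, 241
φ(1446) = 1446 × (1-1/2) × (1-1/3) × (1-1/241)
= 1446 × 1/2 × 2/3 × 240/241 = 480

φ(1446) = 480


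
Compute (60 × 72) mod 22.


60 × 72 = 4320
4320 mod 22 = 8


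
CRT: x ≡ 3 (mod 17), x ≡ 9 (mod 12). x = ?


M = 17*12 = 204
M1 = M/17 = 12, M2 = M/12 = 17
M1^(-1) mod 17 = 10, M2^(-1) mod 12 = 5
x = 3*12*10 + 9*17*5 = 1125
1125 mod 204 = 105
Check: 105 mod 17 = 3 ✓, 105 mod 12 = 9 ✓

x ≡ 105 (mod 204)


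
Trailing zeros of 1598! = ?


floor(1598/5) = 319
floor(1598/25) = 63
floor(1598/125) = 12
floor(1598/625) = 2
Total = 396

396 trailing zeros


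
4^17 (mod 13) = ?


4^1 mod 13 = 4
4^2 mod 13 = 3
4^3 mod 13 = 12
4^4 mod 13 = 9
4^5 mod 13 = 10
4^6 mod 13 = 1
4^7 mod 13 = 4
4^8 mod 13 = 3
4^9 mod 13 = 12
4^10 mod 13 = 9
4^11 mod 13 = 10
4^12 mod 13 = 1
4^13 mod 13 = 4
4^14 mod 13 = 3
4^15 mod 13 = 12
4^16 mod 13 = 9
4^17 mod 13 = 10


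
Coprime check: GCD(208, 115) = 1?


Euclidean algorithm:
208 = 1 * 115 + 93
115 = 1 * 93 + 22
93 = 4 * 22 + 5
22 = 4 * 5 + 2
5 = 2 * 2 + 1
2 = 2 * 1 + 0
GCD(208, 115) = 1

Yes, coprime (GCD = 1)


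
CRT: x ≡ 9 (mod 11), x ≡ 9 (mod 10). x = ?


M = 11*10 = 110
M1 = M/11 = 10, M2 = M/10 = 11
M1^(-1) mod 11 = 10, M2^(-1) mod 10 = 1
x = 9*10*10 + 9*11*1 = 999
999 mod 110 = 9
Check: 9 mod 11 = 9 ✓, 9 mod 10 = 9 ✓

x ≡ 9 (mod 110)


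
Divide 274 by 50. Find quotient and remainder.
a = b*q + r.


274 = 50 * 5 + 24
Check: 250 + 24 = 274

q = 5, r = 24


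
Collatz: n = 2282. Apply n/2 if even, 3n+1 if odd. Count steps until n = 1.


2282 → 1141 → 3424 → 1712 → 856 → 428 → 214 → 107 → 322 → 161 → 484 → 242 → 121 → 364 → 182 → 91 → 274 → 137 → 412 → 206 → 103 → 310 → 155 → 466 → 233 → 700 → 350 → 175 → 526 → 263 → 790 → 395 → 1186 → 593 → 1780 → 890 → 445 → 1336 → 668 → 334 → 167 → 502 → 251 → 754 → 377 → 1132 → 566 → 283 → 850 → 425 → 1276 → 638 → 319 → 958 → 479 → 1438 → 719 → 2158 → 1079 → 3238 → 1619 → 4858 → 2429 → 7288 → 3644 → 1822 → 911 → 2734 → 1367 → 4102 → 2051 → 6154 → 3077 → 9232 → 4616 → 2308 → 1154 → 577 → 1732 → 866 → 433 → 1300 → 650 → 325 → 976 → 488 → 244 → 122 → 61 → 184 → 92 → 46 → 23 → 70 → 35 → 106 → 53 → 160 → 80 → 40 → 20 → 10 → 5 → 16 → 8 → 4 → 2 → 1
Total steps = 107

107 steps


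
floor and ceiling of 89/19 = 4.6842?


89/19 = 4.6842
floor = 4
ceil = 5

floor = 4, ceil = 5


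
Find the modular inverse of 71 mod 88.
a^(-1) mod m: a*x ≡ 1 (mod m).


Use the extended Euclidean algorithm on (88, 71); each row r = 88*s + 71*t:
r=88, s=1, t=0
r=71, s=0, t=1
q=1: r=17, s=1, t=-1   [88*(1) + 71*(-1) = 17]
q=4: r=3, s=-4, t=5   [88*(-4) + 71*(5) = 3]
q=5: r=2, s=21, t=-26   [88*(21) + 71*(-26) = 2]
q=1: r=1, s=-25, t=31   [88*(-25) + 71*(31) = 1]
q=2: r=0, s=71, t=-88   [88*(71) + 71*(-88) = 0]
GCD = 1 with t = 31, so 71*(31) ≡ 1 (mod 88)
Inverse = 31 mod 88 = 31
Check: 71 * 31 = 2201 ≡ 1 (mod 88)

71^(-1) ≡ 31 (mod 88)


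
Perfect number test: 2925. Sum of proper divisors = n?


Proper divisors of 2925: 1, 3, 5, 9, 13, 15, 25, 39, 45, 65, 75, 117, 195, 225, 325, 585, 975
Sum = 1 + 3 + 5 + 9 + 13 + 15 + 25 + 39 + 45 + 65 + 75 + 117 + 195 + 225 + 325 + 585 + 975 = 2717

No, 2925 is not perfect (2717 ≠ 2925)


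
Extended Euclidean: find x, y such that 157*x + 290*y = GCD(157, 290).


Tabular extended Euclidean (each row: r = 157*s + 290*t):
r=157, s=1, t=0
r=290, s=0, t=1
q=0: r=157, s=1, t=0   [157*(1) + 290*(0) = 157]
q=1: r=133, s=-1, t=1   [157*(-1) + 290*(1) = 133]
q=1: r=24, s=2, t=-1   [157*(2) + 290*(-1) = 24]
q=5: r=13, s=-11, t=6   [157*(-11) + 290*(6) = 13]
q=1: r=11, s=13, t=-7   [157*(13) + 290*(-7) = 11]
q=1: r=2, s=-24, t=13   [157*(-24) + 290*(13) = 2]
q=5: r=1, s=133, t=-72   [157*(133) + 290*(-72) = 1]
q=2: r=0, s=-290, t=157   [157*(-290) + 290*(157) = 0]
GCD = 1; from the row with r=1: x=133, y=-72
Check: 157*(133) + 290*(-72) = 20881 - 20880 = 1

GCD = 1, x = 133, y = -72


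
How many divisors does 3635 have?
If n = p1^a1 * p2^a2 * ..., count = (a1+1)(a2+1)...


3635 = 5^1 × 727^1
d(3635) = (1+1) × (1+1) = 4

4 divisors


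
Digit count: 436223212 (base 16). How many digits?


436223212 in base 16 = 1A003CEC
Number of digits = 8

8 digits (base 16)


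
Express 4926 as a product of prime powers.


4926 / 2 = 2463
2463 / 3 = 821
821 / 821 = 1
4926 = 2 × 3 × 821


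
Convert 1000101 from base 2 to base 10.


1000101 (base 2) = 69 (decimal)
69 (decimal) = 69 (base 10)


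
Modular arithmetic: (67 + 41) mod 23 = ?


67 + 41 = 108
108 mod 23 = 16


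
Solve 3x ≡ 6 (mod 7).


GCD(3, 7) = 1, unique solution
a^(-1) mod 7 = 5
x = 5 * 6 mod 7 = 2

x ≡ 2 (mod 7)


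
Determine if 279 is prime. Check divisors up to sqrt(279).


279 / 3 = 93 (exact division)
279 is NOT prime.

No, 279 is not prime


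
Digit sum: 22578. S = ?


2 + 2 + 5 + 7 + 8 = 24


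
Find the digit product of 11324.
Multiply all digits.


1 × 1 × 3 × 2 × 4 = 24


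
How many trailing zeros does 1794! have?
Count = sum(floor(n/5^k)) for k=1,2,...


floor(1794/5) = 358
floor(1794/25) = 71
floor(1794/125) = 14
floor(1794/625) = 2
Total = 445

445 trailing zeros


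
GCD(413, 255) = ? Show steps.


413 = 1 * 255 + 158
255 = 1 * 158 + 97
158 = 1 * 97 + 61
97 = 1 * 61 + 36
61 = 1 * 36 + 25
36 = 1 * 25 + 11
25 = 2 * 11 + 3
11 = 3 * 3 + 2
3 = 1 * 2 + 1
2 = 2 * 1 + 0
GCD = 1


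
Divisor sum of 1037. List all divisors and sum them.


Divisors of 1037: 1, 17, 61, 1037
Sum = 1 + 17 + 61 + 1037 = 1116

σ(1037) = 1116


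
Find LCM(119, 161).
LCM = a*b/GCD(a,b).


GCD(119, 161) = 7
LCM = 119*161/7 = 19159/7 = 2737

LCM = 2737


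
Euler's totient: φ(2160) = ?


2160 = 2^4 × 3^3 × 5
Prime factors: 2, 3, 5
φ(2160) = 2160 × (1-1/2) × (1-1/3) × (1-1/5)
= 2160 × 1/2 × 2/3 × 4/5 = 576

φ(2160) = 576


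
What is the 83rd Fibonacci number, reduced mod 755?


F(k) mod 755 for k=1..83:
1, 1, 2, 3, 5, 8, 13, 21, 34, 55, 89, 144, 233, 377, 610, 232, 87, 319, 406, 725, 376, 346, 722, 313, 280, 593, 118, 711, 74, 30, 104, 134, 238, 372, 610, 227, 82, 309, 391, 700, 336, 281, 617, 143, 5, 148, 153, 301, 454, 0, 454, 454, 153, 607, 5, 612, 617, 474, 336, 55, 391, 446, 82, 528, 610, 383, 238, 621, 104, 725, 74, 44, 118, 162, 280, 442, 722, 409, 376, 30, 406, 436, 87
F(83) mod 755 = 87


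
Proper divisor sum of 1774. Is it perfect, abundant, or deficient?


Proper divisors: 1, 2, 887
Sum = 1 + 2 + 887 = 890
890 < 1774 → deficient

s(1774) = 890 (deficient)


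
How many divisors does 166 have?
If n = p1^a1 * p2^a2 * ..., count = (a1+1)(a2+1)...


166 = 2^1 × 83^1
d(166) = (1+1) × (1+1) = 4

4 divisors


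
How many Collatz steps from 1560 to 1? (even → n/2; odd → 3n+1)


1560 → 780 → 390 → 195 → 586 → 293 → 880 → 440 → 220 → 110 → 55 → 166 → 83 → 250 → 125 → 376 → 188 → 94 → 47 → 142 → 71 → 214 → 107 → 322 → 161 → 484 → 242 → 121 → 364 → 182 → 91 → 274 → 137 → 412 → 206 → 103 → 310 → 155 → 466 → 233 → 700 → 350 → 175 → 526 → 263 → 790 → 395 → 1186 → 593 → 1780 → 890 → 445 → 1336 → 668 → 334 → 167 → 502 → 251 → 754 → 377 → 1132 → 566 → 283 → 850 → 425 → 1276 → 638 → 319 → 958 → 479 → 1438 → 719 → 2158 → 1079 → 3238 → 1619 → 4858 → 2429 → 7288 → 3644 → 1822 → 911 → 2734 → 1367 → 4102 → 2051 → 6154 → 3077 → 9232 → 4616 → 2308 → 1154 → 577 → 1732 → 866 → 433 → 1300 → 650 → 325 → 976 → 488 → 244 → 122 → 61 → 184 → 92 → 46 → 23 → 70 → 35 → 106 → 53 → 160 → 80 → 40 → 20 → 10 → 5 → 16 → 8 → 4 → 2 → 1
Total steps = 122

122 steps


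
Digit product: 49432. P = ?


4 × 9 × 4 × 3 × 2 = 864


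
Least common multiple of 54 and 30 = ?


GCD(54, 30) = 6
LCM = 54*30/6 = 1620/6 = 270

LCM = 270


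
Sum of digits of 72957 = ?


7 + 2 + 9 + 5 + 7 = 30


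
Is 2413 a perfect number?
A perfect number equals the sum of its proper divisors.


Proper divisors of 2413: 1, 19, 127
Sum = 1 + 19 + 127 = 147

No, 2413 is not perfect (147 ≠ 2413)


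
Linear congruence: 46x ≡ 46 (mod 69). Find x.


GCD(46, 69) = 23 divides 46
Divide: 2x ≡ 2 (mod 3)
x ≡ 1 (mod 3)


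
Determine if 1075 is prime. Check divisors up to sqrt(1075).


1075 / 5 = 215 (exact division)
1075 is NOT prime.

No, 1075 is not prime


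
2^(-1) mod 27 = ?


Use the extended Euclidean algorithm on (27, 2); each row r = 27*s + 2*t:
r=27, s=1, t=0
r=2, s=0, t=1
q=13: r=1, s=1, t=-13   [27*(1) + 2*(-13) = 1]
q=2: r=0, s=-2, t=27   [27*(-2) + 2*(27) = 0]
GCD = 1 with t = -13, so 2*(-13) ≡ 1 (mod 27)
Inverse = -13 mod 27 = 14
Check: 2 * 14 = 28 ≡ 1 (mod 27)

2^(-1) ≡ 14 (mod 27)


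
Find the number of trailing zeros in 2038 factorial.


floor(2038/5) = 407
floor(2038/25) = 81
floor(2038/125) = 16
floor(2038/625) = 3
Total = 507

507 trailing zeros


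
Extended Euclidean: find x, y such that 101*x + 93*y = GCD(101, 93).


Tabular extended Euclidean (each row: r = 101*s + 93*t):
r=101, s=1, t=0
r=93, s=0, t=1
q=1: r=8, s=1, t=-1   [101*(1) + 93*(-1) = 8]
q=11: r=5, s=-11, t=12   [101*(-11) + 93*(12) = 5]
q=1: r=3, s=12, t=-13   [101*(12) + 93*(-13) = 3]
q=1: r=2, s=-23, t=25   [101*(-23) + 93*(25) = 2]
q=1: r=1, s=35, t=-38   [101*(35) + 93*(-38) = 1]
q=2: r=0, s=-93, t=101   [101*(-93) + 93*(101) = 0]
GCD = 1; from the row with r=1: x=35, y=-38
Check: 101*(35) + 93*(-38) = 3535 - 3534 = 1

GCD = 1, x = 35, y = -38


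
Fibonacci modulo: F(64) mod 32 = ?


F(k) mod 32 for k=1..64:
1, 1, 2, 3, 5, 8, 13, 21, 2, 23, 25, 16, 9, 25, 2, 27, 29, 24, 21, 13, 2, 15, 17, 0, 17, 17, 2, 19, 21, 8, 29, 5, 2, 7, 9, 16, 25, 9, 2, 11, 13, 24, 5, 29, 2, 31, 1, 0, 1, 1, 2, 3, 5, 8, 13, 21, 2, 23, 25, 16, 9, 25, 2, 27
F(64) mod 32 = 27


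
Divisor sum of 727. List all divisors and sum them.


Divisors of 727: 1, 727
Sum = 1 + 727 = 728

σ(727) = 728


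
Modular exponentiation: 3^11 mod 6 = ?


3^1 mod 6 = 3
3^2 mod 6 = 3
3^3 mod 6 = 3
3^4 mod 6 = 3
3^5 mod 6 = 3
3^6 mod 6 = 3
3^7 mod 6 = 3
3^8 mod 6 = 3
3^9 mod 6 = 3
3^10 mod 6 = 3
3^11 mod 6 = 3


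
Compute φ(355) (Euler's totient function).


355 = 5 × 71
Prime factors: 5, 71
φ(355) = 355 × (1-1/5) × (1-1/71)
= 355 × 4/5 × 70/71 = 280

φ(355) = 280


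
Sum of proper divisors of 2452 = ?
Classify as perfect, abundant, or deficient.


Proper divisors: 1, 2, 4, 613, 1226
Sum = 1 + 2 + 4 + 613 + 1226 = 1846
1846 < 2452 → deficient

s(2452) = 1846 (deficient)


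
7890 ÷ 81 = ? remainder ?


7890 = 81 * 97 + 33
Check: 7857 + 33 = 7890

q = 97, r = 33


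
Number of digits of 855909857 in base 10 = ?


855909857 has 9 digits in base 10
floor(log10(855909857)) + 1 = floor(8.9324) + 1 = 9

9 digits (base 10)


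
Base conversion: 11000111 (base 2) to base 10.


11000111 (base 2) = 199 (decimal)
199 (decimal) = 199 (base 10)


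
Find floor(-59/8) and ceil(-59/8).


-59/8 = -7.3750
floor = -8
ceil = -7

floor = -8, ceil = -7


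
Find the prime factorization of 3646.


3646 / 2 = 1823
1823 / 1823 = 1
3646 = 2 × 1823


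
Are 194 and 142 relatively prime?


Euclidean algorithm:
194 = 1 * 142 + 52
142 = 2 * 52 + 38
52 = 1 * 38 + 14
38 = 2 * 14 + 10
14 = 1 * 10 + 4
10 = 2 * 4 + 2
4 = 2 * 2 + 0
GCD(194, 142) = 2

No, not coprime (GCD = 2)


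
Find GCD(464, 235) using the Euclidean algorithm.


464 = 1 * 235 + 229
235 = 1 * 229 + 6
229 = 38 * 6 + 1
6 = 6 * 1 + 0
GCD = 1


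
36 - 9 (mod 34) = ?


36 - 9 = 27
27 mod 34 = 27


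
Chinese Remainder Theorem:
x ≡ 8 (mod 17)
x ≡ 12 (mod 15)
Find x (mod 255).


M = 17*15 = 255
M1 = M/17 = 15, M2 = M/15 = 17
M1^(-1) mod 17 = 8, M2^(-1) mod 15 = 8
x = 8*15*8 + 12*17*8 = 2592
2592 mod 255 = 42
Check: 42 mod 17 = 8 ✓, 42 mod 15 = 12 ✓

x ≡ 42 (mod 255)


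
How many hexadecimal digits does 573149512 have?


573149512 in base 16 = 22299148
Number of digits = 8

8 digits (base 16)


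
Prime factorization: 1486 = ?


1486 / 2 = 743
743 / 743 = 1
1486 = 2 × 743


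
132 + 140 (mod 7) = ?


132 + 140 = 272
272 mod 7 = 6


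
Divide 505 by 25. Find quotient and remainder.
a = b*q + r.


505 = 25 * 20 + 5
Check: 500 + 5 = 505

q = 20, r = 5


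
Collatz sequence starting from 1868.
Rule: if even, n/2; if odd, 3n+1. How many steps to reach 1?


1868 → 934 → 467 → 1402 → 701 → 2104 → 1052 → 526 → 263 → 790 → 395 → 1186 → 593 → 1780 → 890 → 445 → 1336 → 668 → 334 → 167 → 502 → 251 → 754 → 377 → 1132 → 566 → 283 → 850 → 425 → 1276 → 638 → 319 → 958 → 479 → 1438 → 719 → 2158 → 1079 → 3238 → 1619 → 4858 → 2429 → 7288 → 3644 → 1822 → 911 → 2734 → 1367 → 4102 → 2051 → 6154 → 3077 → 9232 → 4616 → 2308 → 1154 → 577 → 1732 → 866 → 433 → 1300 → 650 → 325 → 976 → 488 → 244 → 122 → 61 → 184 → 92 → 46 → 23 → 70 → 35 → 106 → 53 → 160 → 80 → 40 → 20 → 10 → 5 → 16 → 8 → 4 → 2 → 1
Total steps = 86

86 steps


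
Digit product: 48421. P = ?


4 × 8 × 4 × 2 × 1 = 256


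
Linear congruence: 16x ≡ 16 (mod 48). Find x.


GCD(16, 48) = 16 divides 16
Divide: 1x ≡ 1 (mod 3)
x ≡ 1 (mod 3)


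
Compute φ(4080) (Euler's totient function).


4080 = 2^4 × 3 × 5 × 17
Prime factors: 2, 3, 5, 17
φ(4080) = 4080 × (1-1/2) × (1-1/3) × (1-1/5) × (1-1/17)
= 4080 × 1/2 × 2/3 × 4/5 × 16/17 = 1024

φ(4080) = 1024


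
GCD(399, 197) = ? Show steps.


399 = 2 * 197 + 5
197 = 39 * 5 + 2
5 = 2 * 2 + 1
2 = 2 * 1 + 0
GCD = 1


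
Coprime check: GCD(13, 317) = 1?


Euclidean algorithm:
317 = 24 * 13 + 5
13 = 2 * 5 + 3
5 = 1 * 3 + 2
3 = 1 * 2 + 1
2 = 2 * 1 + 0
GCD(13, 317) = 1

Yes, coprime (GCD = 1)


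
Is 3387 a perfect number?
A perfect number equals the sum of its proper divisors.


Proper divisors of 3387: 1, 3, 1129
Sum = 1 + 3 + 1129 = 1133

No, 3387 is not perfect (1133 ≠ 3387)


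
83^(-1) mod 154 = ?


Use the extended Euclidean algorithm on (154, 83); each row r = 154*s + 83*t:
r=154, s=1, t=0
r=83, s=0, t=1
q=1: r=71, s=1, t=-1   [154*(1) + 83*(-1) = 71]
q=1: r=12, s=-1, t=2   [154*(-1) + 83*(2) = 12]
q=5: r=11, s=6, t=-11   [154*(6) + 83*(-11) = 11]
q=1: r=1, s=-7, t=13   [154*(-7) + 83*(13) = 1]
q=11: r=0, s=83, t=-154   [154*(83) + 83*(-154) = 0]
GCD = 1 with t = 13, so 83*(13) ≡ 1 (mod 154)
Inverse = 13 mod 154 = 13
Check: 83 * 13 = 1079 ≡ 1 (mod 154)

83^(-1) ≡ 13 (mod 154)


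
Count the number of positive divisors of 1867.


1867 = 1867^1
d(1867) = (1+1) = 2

2 divisors


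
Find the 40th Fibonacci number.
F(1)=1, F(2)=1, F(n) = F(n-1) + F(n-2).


Sequence: 1, 1, 2, 3, 5, 8, 13, 21, 34, 55, 89, 144, 233, 377, 610, 987, 1597, 2584, 4181, 6765, 10946, 17711, 28657, 46368, 75025, 121393, 196418, 317811, 514229, 832040, 1346269, 2178309, 3524578, 5702887, 9227465, 14930352, 24157817, 39088169, 63245986, 102334155
F(40) = 102334155


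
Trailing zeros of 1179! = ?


floor(1179/5) = 235
floor(1179/25) = 47
floor(1179/125) = 9
floor(1179/625) = 1
Total = 292

292 trailing zeros


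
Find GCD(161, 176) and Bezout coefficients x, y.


Tabular extended Euclidean (each row: r = 161*s + 176*t):
r=161, s=1, t=0
r=176, s=0, t=1
q=0: r=161, s=1, t=0   [161*(1) + 176*(0) = 161]
q=1: r=15, s=-1, t=1   [161*(-1) + 176*(1) = 15]
q=10: r=11, s=11, t=-10   [161*(11) + 176*(-10) = 11]
q=1: r=4, s=-12, t=11   [161*(-12) + 176*(11) = 4]
q=2: r=3, s=35, t=-32   [161*(35) + 176*(-32) = 3]
q=1: r=1, s=-47, t=43   [161*(-47) + 176*(43) = 1]
q=3: r=0, s=176, t=-161   [161*(176) + 176*(-161) = 0]
GCD = 1; from the row with r=1: x=-47, y=43
Check: 161*(-47) + 176*(43) = -7567 + 7568 = 1

GCD = 1, x = -47, y = 43


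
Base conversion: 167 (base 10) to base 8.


167 (base 10) = 167 (decimal)
167 (decimal) = 247 (base 8)


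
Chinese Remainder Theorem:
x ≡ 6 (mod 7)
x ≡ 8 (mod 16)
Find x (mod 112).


M = 7*16 = 112
M1 = M/7 = 16, M2 = M/16 = 7
M1^(-1) mod 7 = 4, M2^(-1) mod 16 = 7
x = 6*16*4 + 8*7*7 = 776
776 mod 112 = 104
Check: 104 mod 7 = 6 ✓, 104 mod 16 = 8 ✓

x ≡ 104 (mod 112)


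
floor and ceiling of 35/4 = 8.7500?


35/4 = 8.7500
floor = 8
ceil = 9

floor = 8, ceil = 9


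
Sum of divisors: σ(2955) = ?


Divisors of 2955: 1, 3, 5, 15, 197, 591, 985, 2955
Sum = 1 + 3 + 5 + 15 + 197 + 591 + 985 + 2955 = 4752

σ(2955) = 4752


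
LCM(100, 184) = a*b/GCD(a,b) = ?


GCD(100, 184) = 4
LCM = 100*184/4 = 18400/4 = 4600

LCM = 4600


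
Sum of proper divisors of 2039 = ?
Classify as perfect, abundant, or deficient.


Proper divisors: 1
Sum = 1 = 1
1 < 2039 → deficient

s(2039) = 1 (deficient)


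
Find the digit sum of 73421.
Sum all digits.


7 + 3 + 4 + 2 + 1 = 17


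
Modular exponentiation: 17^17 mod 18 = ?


17^1 mod 18 = 17
17^2 mod 18 = 1
17^3 mod 18 = 17
17^4 mod 18 = 1
17^5 mod 18 = 17
17^6 mod 18 = 1
17^7 mod 18 = 17
17^8 mod 18 = 1
17^9 mod 18 = 17
17^10 mod 18 = 1
17^11 mod 18 = 17
17^12 mod 18 = 1
17^13 mod 18 = 17
17^14 mod 18 = 1
17^15 mod 18 = 17
17^16 mod 18 = 1
17^17 mod 18 = 17


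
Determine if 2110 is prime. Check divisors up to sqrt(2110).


2110 / 2 = 1055 (exact division)
2110 is NOT prime.

No, 2110 is not prime


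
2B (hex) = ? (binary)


2B (base 16) = 43 (decimal)
43 (decimal) = 101011 (base 2)


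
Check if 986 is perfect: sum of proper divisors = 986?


Proper divisors of 986: 1, 2, 17, 29, 34, 58, 493
Sum = 1 + 2 + 17 + 29 + 34 + 58 + 493 = 634

No, 986 is not perfect (634 ≠ 986)


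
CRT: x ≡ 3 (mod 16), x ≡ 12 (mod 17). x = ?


M = 16*17 = 272
M1 = M/16 = 17, M2 = M/17 = 16
M1^(-1) mod 16 = 1, M2^(-1) mod 17 = 16
x = 3*17*1 + 12*16*16 = 3123
3123 mod 272 = 131
Check: 131 mod 16 = 3 ✓, 131 mod 17 = 12 ✓

x ≡ 131 (mod 272)


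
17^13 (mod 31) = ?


17^1 mod 31 = 17
17^2 mod 31 = 10
17^3 mod 31 = 15
17^4 mod 31 = 7
17^5 mod 31 = 26
17^6 mod 31 = 8
17^7 mod 31 = 12
17^8 mod 31 = 18
17^9 mod 31 = 27
17^10 mod 31 = 25
17^11 mod 31 = 22
17^12 mod 31 = 2
17^13 mod 31 = 3


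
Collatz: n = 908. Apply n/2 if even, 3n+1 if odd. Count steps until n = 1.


908 → 454 → 227 → 682 → 341 → 1024 → 512 → 256 → 128 → 64 → 32 → 16 → 8 → 4 → 2 → 1
Total steps = 15

15 steps


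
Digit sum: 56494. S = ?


5 + 6 + 4 + 9 + 4 = 28


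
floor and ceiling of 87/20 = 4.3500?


87/20 = 4.3500
floor = 4
ceil = 5

floor = 4, ceil = 5


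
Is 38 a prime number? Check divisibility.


38 / 2 = 19 (exact division)
38 is NOT prime.

No, 38 is not prime


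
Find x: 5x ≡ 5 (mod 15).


GCD(5, 15) = 5 divides 5
Divide: 1x ≡ 1 (mod 3)
x ≡ 1 (mod 3)


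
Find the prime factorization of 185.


185 / 5 = 37
37 / 37 = 1
185 = 5 × 37


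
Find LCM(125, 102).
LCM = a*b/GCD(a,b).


GCD(125, 102) = 1
LCM = 125*102/1 = 12750/1 = 12750

LCM = 12750


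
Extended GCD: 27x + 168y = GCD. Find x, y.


Tabular extended Euclidean (each row: r = 27*s + 168*t):
r=27, s=1, t=0
r=168, s=0, t=1
q=0: r=27, s=1, t=0   [27*(1) + 168*(0) = 27]
q=6: r=6, s=-6, t=1   [27*(-6) + 168*(1) = 6]
q=4: r=3, s=25, t=-4   [27*(25) + 168*(-4) = 3]
q=2: r=0, s=-56, t=9   [27*(-56) + 168*(9) = 0]
GCD = 3; from the row with r=3: x=25, y=-4
Check: 27*(25) + 168*(-4) = 675 - 672 = 3

GCD = 3, x = 25, y = -4


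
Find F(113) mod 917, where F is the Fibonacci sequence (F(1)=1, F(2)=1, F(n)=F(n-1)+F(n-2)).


F(k) mod 917 for k=1..113:
1, 1, 2, 3, 5, 8, 13, 21, 34, 55, 89, 144, 233, 377, 610, 70, 680, 750, 513, 346, 859, 288, 230, 518, 748, 349, 180, 529, 709, 321, 113, 434, 547, 64, 611, 675, 369, 127, 496, 623, 202, 825, 110, 18, 128, 146, 274, 420, 694, 197, 891, 171, 145, 316, 461, 777, 321, 181, 502, 683, 268, 34, 302, 336, 638, 57, 695, 752, 530, 365, 895, 343, 321, 664, 68, 732, 800, 615, 498, 196, 694, 890, 667, 640, 390, 113, 503, 616, 202, 818, 103, 4, 107, 111, 218, 329, 547, 876, 506, 465, 54, 519, 573, 175, 748, 6, 754, 760, 597, 440, 120, 560, 680
F(113) mod 917 = 680


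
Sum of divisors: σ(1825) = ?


Divisors of 1825: 1, 5, 25, 73, 365, 1825
Sum = 1 + 5 + 25 + 73 + 365 + 1825 = 2294

σ(1825) = 2294


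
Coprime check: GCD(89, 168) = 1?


Euclidean algorithm:
168 = 1 * 89 + 79
89 = 1 * 79 + 10
79 = 7 * 10 + 9
10 = 1 * 9 + 1
9 = 9 * 1 + 0
GCD(89, 168) = 1

Yes, coprime (GCD = 1)


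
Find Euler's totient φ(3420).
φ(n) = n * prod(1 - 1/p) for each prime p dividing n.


3420 = 2^2 × 3^2 × 5 × 19
Prime factors: 2, 3, 5, 19
φ(3420) = 3420 × (1-1/2) × (1-1/3) × (1-1/5) × (1-1/19)
= 3420 × 1/2 × 2/3 × 4/5 × 18/19 = 864

φ(3420) = 864


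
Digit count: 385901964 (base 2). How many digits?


385901964 in base 2 = 10111000000000110010110001100
Number of digits = 29

29 digits (base 2)


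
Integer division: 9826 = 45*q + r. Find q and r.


9826 = 45 * 218 + 16
Check: 9810 + 16 = 9826

q = 218, r = 16


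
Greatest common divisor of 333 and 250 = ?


333 = 1 * 250 + 83
250 = 3 * 83 + 1
83 = 83 * 1 + 0
GCD = 1


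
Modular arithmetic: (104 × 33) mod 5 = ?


104 × 33 = 3432
3432 mod 5 = 2


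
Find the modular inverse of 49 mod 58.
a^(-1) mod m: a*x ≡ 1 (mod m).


Use the extended Euclidean algorithm on (58, 49); each row r = 58*s + 49*t:
r=58, s=1, t=0
r=49, s=0, t=1
q=1: r=9, s=1, t=-1   [58*(1) + 49*(-1) = 9]
q=5: r=4, s=-5, t=6   [58*(-5) + 49*(6) = 4]
q=2: r=1, s=11, t=-13   [58*(11) + 49*(-13) = 1]
q=4: r=0, s=-49, t=58   [58*(-49) + 49*(58) = 0]
GCD = 1 with t = -13, so 49*(-13) ≡ 1 (mod 58)
Inverse = -13 mod 58 = 45
Check: 49 * 45 = 2205 ≡ 1 (mod 58)

49^(-1) ≡ 45 (mod 58)


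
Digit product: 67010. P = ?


6 × 7 × 0 × 1 × 0 = 0


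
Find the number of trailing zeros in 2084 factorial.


floor(2084/5) = 416
floor(2084/25) = 83
floor(2084/125) = 16
floor(2084/625) = 3
Total = 518

518 trailing zeros


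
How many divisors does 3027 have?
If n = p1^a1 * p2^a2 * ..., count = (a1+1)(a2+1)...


3027 = 3^1 × 1009^1
d(3027) = (1+1) × (1+1) = 4

4 divisors


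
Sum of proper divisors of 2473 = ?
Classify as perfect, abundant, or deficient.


Proper divisors: 1
Sum = 1 = 1
1 < 2473 → deficient

s(2473) = 1 (deficient)


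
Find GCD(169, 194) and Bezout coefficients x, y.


Tabular extended Euclidean (each row: r = 169*s + 194*t):
r=169, s=1, t=0
r=194, s=0, t=1
q=0: r=169, s=1, t=0   [169*(1) + 194*(0) = 169]
q=1: r=25, s=-1, t=1   [169*(-1) + 194*(1) = 25]
q=6: r=19, s=7, t=-6   [169*(7) + 194*(-6) = 19]
q=1: r=6, s=-8, t=7   [169*(-8) + 194*(7) = 6]
q=3: r=1, s=31, t=-27   [169*(31) + 194*(-27) = 1]
q=6: r=0, s=-194, t=169   [169*(-194) + 194*(169) = 0]
GCD = 1; from the row with r=1: x=31, y=-27
Check: 169*(31) + 194*(-27) = 5239 - 5238 = 1

GCD = 1, x = 31, y = -27


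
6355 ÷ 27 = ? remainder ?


6355 = 27 * 235 + 10
Check: 6345 + 10 = 6355

q = 235, r = 10


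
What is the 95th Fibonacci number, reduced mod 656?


F(k) mod 656 for k=1..95:
1, 1, 2, 3, 5, 8, 13, 21, 34, 55, 89, 144, 233, 377, 610, 331, 285, 616, 245, 205, 450, 655, 449, 448, 241, 33, 274, 307, 581, 232, 157, 389, 546, 279, 169, 448, 617, 409, 370, 123, 493, 616, 453, 413, 210, 623, 177, 144, 321, 465, 130, 595, 69, 8, 77, 85, 162, 247, 409, 0, 409, 409, 162, 571, 77, 648, 69, 61, 130, 191, 321, 512, 177, 33, 210, 243, 453, 40, 493, 533, 370, 247, 617, 208, 169, 377, 546, 267, 157, 424, 581, 349, 274, 623, 241
F(95) mod 656 = 241


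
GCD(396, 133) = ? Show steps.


396 = 2 * 133 + 130
133 = 1 * 130 + 3
130 = 43 * 3 + 1
3 = 3 * 1 + 0
GCD = 1


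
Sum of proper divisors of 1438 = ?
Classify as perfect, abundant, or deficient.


Proper divisors: 1, 2, 719
Sum = 1 + 2 + 719 = 722
722 < 1438 → deficient

s(1438) = 722 (deficient)


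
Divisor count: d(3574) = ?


3574 = 2^1 × 1787^1
d(3574) = (1+1) × (1+1) = 4

4 divisors


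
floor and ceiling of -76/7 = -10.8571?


-76/7 = -10.8571
floor = -11
ceil = -10

floor = -11, ceil = -10


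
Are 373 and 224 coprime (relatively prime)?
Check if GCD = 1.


Euclidean algorithm:
373 = 1 * 224 + 149
224 = 1 * 149 + 75
149 = 1 * 75 + 74
75 = 1 * 74 + 1
74 = 74 * 1 + 0
GCD(373, 224) = 1

Yes, coprime (GCD = 1)


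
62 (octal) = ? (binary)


62 (base 8) = 50 (decimal)
50 (decimal) = 110010 (base 2)


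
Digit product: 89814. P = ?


8 × 9 × 8 × 1 × 4 = 2304


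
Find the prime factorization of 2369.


2369 / 23 = 103
103 / 103 = 1
2369 = 23 × 103


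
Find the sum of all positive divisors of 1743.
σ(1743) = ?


Divisors of 1743: 1, 3, 7, 21, 83, 249, 581, 1743
Sum = 1 + 3 + 7 + 21 + 83 + 249 + 581 + 1743 = 2688

σ(1743) = 2688


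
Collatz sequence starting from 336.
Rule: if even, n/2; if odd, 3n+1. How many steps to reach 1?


336 → 168 → 84 → 42 → 21 → 64 → 32 → 16 → 8 → 4 → 2 → 1
Total steps = 11

11 steps


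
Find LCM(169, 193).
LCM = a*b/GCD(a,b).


GCD(169, 193) = 1
LCM = 169*193/1 = 32617/1 = 32617

LCM = 32617


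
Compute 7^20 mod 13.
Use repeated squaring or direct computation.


7^1 mod 13 = 7
7^2 mod 13 = 10
7^3 mod 13 = 5
7^4 mod 13 = 9
7^5 mod 13 = 11
7^6 mod 13 = 12
7^7 mod 13 = 6
7^8 mod 13 = 3
7^9 mod 13 = 8
7^10 mod 13 = 4
7^11 mod 13 = 2
7^12 mod 13 = 1
7^13 mod 13 = 7
7^14 mod 13 = 10
7^15 mod 13 = 5
7^16 mod 13 = 9
7^17 mod 13 = 11
7^18 mod 13 = 12
7^19 mod 13 = 6
7^20 mod 13 = 3


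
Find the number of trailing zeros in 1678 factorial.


floor(1678/5) = 335
floor(1678/25) = 67
floor(1678/125) = 13
floor(1678/625) = 2
Total = 417

417 trailing zeros


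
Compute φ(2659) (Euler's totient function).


2659 = 2659
Prime factors: 2659
φ(2659) = 2659 × (1-1/2659)
= 2659 × 2658/2659 = 2658

φ(2659) = 2658


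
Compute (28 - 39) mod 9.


28 - 39 = -11
-11 mod 9 = 7


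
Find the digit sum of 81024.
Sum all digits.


8 + 1 + 0 + 2 + 4 = 15


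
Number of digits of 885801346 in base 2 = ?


885801346 in base 2 = 110100110011000100000110000010
Number of digits = 30

30 digits (base 2)


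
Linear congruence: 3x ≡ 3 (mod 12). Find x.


GCD(3, 12) = 3 divides 3
Divide: 1x ≡ 1 (mod 4)
x ≡ 1 (mod 4)


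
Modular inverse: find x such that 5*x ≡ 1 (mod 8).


Use the extended Euclidean algorithm on (8, 5); each row r = 8*s + 5*t:
r=8, s=1, t=0
r=5, s=0, t=1
q=1: r=3, s=1, t=-1   [8*(1) + 5*(-1) = 3]
q=1: r=2, s=-1, t=2   [8*(-1) + 5*(2) = 2]
q=1: r=1, s=2, t=-3   [8*(2) + 5*(-3) = 1]
q=2: r=0, s=-5, t=8   [8*(-5) + 5*(8) = 0]
GCD = 1 with t = -3, so 5*(-3) ≡ 1 (mod 8)
Inverse = -3 mod 8 = 5
Check: 5 * 5 = 25 ≡ 1 (mod 8)

5^(-1) ≡ 5 (mod 8)


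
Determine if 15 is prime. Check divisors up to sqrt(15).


15 / 3 = 5 (exact division)
15 is NOT prime.

No, 15 is not prime


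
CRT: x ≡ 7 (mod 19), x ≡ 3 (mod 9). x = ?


M = 19*9 = 171
M1 = M/19 = 9, M2 = M/9 = 19
M1^(-1) mod 19 = 17, M2^(-1) mod 9 = 1
x = 7*9*17 + 3*19*1 = 1128
1128 mod 171 = 102
Check: 102 mod 19 = 7 ✓, 102 mod 9 = 3 ✓

x ≡ 102 (mod 171)


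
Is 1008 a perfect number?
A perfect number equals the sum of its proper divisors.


Proper divisors of 1008: 1, 2, 3, 4, 6, 7, 8, 9, 12, 14, 16, 18, 21, 24, 28, 36, 42, 48, 56, 63, 72, 84, 112, 126, 144, 168, 252, 336, 504
Sum = 1 + 2 + 3 + 4 + 6 + 7 + 8 + 9 + 12 + 14 + 16 + 18 + 21 + 24 + 28 + 36 + 42 + 48 + 56 + 63 + 72 + 84 + 112 + 126 + 144 + 168 + 252 + 336 + 504 = 2216

No, 1008 is not perfect (2216 ≠ 1008)


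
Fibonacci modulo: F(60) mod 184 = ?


F(k) mod 184 for k=1..60:
1, 1, 2, 3, 5, 8, 13, 21, 34, 55, 89, 144, 49, 9, 58, 67, 125, 8, 133, 141, 90, 47, 137, 0, 137, 137, 90, 43, 133, 176, 125, 117, 58, 175, 49, 40, 89, 129, 34, 163, 13, 176, 5, 181, 2, 183, 1, 0, 1, 1, 2, 3, 5, 8, 13, 21, 34, 55, 89, 144
F(60) mod 184 = 144


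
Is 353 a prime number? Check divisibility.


Check divisors up to sqrt(353) = 18.7883
No divisors found.
353 is prime.

Yes, 353 is prime


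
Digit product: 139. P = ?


1 × 3 × 9 = 27


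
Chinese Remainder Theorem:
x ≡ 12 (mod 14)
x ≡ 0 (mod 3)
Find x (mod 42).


M = 14*3 = 42
M1 = M/14 = 3, M2 = M/3 = 14
M1^(-1) mod 14 = 5, M2^(-1) mod 3 = 2
x = 12*3*5 + 0*14*2 = 180
180 mod 42 = 12
Check: 12 mod 14 = 12 ✓, 12 mod 3 = 0 ✓

x ≡ 12 (mod 42)


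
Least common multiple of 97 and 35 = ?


GCD(97, 35) = 1
LCM = 97*35/1 = 3395/1 = 3395

LCM = 3395


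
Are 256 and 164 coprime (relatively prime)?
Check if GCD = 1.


Euclidean algorithm:
256 = 1 * 164 + 92
164 = 1 * 92 + 72
92 = 1 * 72 + 20
72 = 3 * 20 + 12
20 = 1 * 12 + 8
12 = 1 * 8 + 4
8 = 2 * 4 + 0
GCD(256, 164) = 4

No, not coprime (GCD = 4)


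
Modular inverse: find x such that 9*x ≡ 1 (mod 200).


Use the extended Euclidean algorithm on (200, 9); each row r = 200*s + 9*t:
r=200, s=1, t=0
r=9, s=0, t=1
q=22: r=2, s=1, t=-22   [200*(1) + 9*(-22) = 2]
q=4: r=1, s=-4, t=89   [200*(-4) + 9*(89) = 1]
q=2: r=0, s=9, t=-200   [200*(9) + 9*(-200) = 0]
GCD = 1 with t = 89, so 9*(89) ≡ 1 (mod 200)
Inverse = 89 mod 200 = 89
Check: 9 * 89 = 801 ≡ 1 (mod 200)

9^(-1) ≡ 89 (mod 200)


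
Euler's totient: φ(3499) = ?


3499 = 3499
Prime factors: 3499
φ(3499) = 3499 × (1-1/3499)
= 3499 × 3498/3499 = 3498

φ(3499) = 3498


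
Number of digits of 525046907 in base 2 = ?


525046907 in base 2 = 11111010010111001010001111011
Number of digits = 29

29 digits (base 2)


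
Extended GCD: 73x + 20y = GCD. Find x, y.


Tabular extended Euclidean (each row: r = 73*s + 20*t):
r=73, s=1, t=0
r=20, s=0, t=1
q=3: r=13, s=1, t=-3   [73*(1) + 20*(-3) = 13]
q=1: r=7, s=-1, t=4   [73*(-1) + 20*(4) = 7]
q=1: r=6, s=2, t=-7   [73*(2) + 20*(-7) = 6]
q=1: r=1, s=-3, t=11   [73*(-3) + 20*(11) = 1]
q=6: r=0, s=20, t=-73   [73*(20) + 20*(-73) = 0]
GCD = 1; from the row with r=1: x=-3, y=11
Check: 73*(-3) + 20*(11) = -219 + 220 = 1

GCD = 1, x = -3, y = 11


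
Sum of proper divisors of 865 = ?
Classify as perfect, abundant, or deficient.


Proper divisors: 1, 5, 173
Sum = 1 + 5 + 173 = 179
179 < 865 → deficient

s(865) = 179 (deficient)


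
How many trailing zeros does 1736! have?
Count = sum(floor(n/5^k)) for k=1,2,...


floor(1736/5) = 347
floor(1736/25) = 69
floor(1736/125) = 13
floor(1736/625) = 2
Total = 431

431 trailing zeros


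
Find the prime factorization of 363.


363 / 3 = 121
121 / 11 = 11
11 / 11 = 1
363 = 3 × 11^2


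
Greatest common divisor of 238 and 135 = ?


238 = 1 * 135 + 103
135 = 1 * 103 + 32
103 = 3 * 32 + 7
32 = 4 * 7 + 4
7 = 1 * 4 + 3
4 = 1 * 3 + 1
3 = 3 * 1 + 0
GCD = 1


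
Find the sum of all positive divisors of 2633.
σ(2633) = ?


Divisors of 2633: 1, 2633
Sum = 1 + 2633 = 2634

σ(2633) = 2634


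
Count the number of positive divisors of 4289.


4289 = 4289^1
d(4289) = (1+1) = 2

2 divisors


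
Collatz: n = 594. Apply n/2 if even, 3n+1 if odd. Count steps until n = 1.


594 → 297 → 892 → 446 → 223 → 670 → 335 → 1006 → 503 → 1510 → 755 → 2266 → 1133 → 3400 → 1700 → 850 → 425 → 1276 → 638 → 319 → 958 → 479 → 1438 → 719 → 2158 → 1079 → 3238 → 1619 → 4858 → 2429 → 7288 → 3644 → 1822 → 911 → 2734 → 1367 → 4102 → 2051 → 6154 → 3077 → 9232 → 4616 → 2308 → 1154 → 577 → 1732 → 866 → 433 → 1300 → 650 → 325 → 976 → 488 → 244 → 122 → 61 → 184 → 92 → 46 → 23 → 70 → 35 → 106 → 53 → 160 → 80 → 40 → 20 → 10 → 5 → 16 → 8 → 4 → 2 → 1
Total steps = 74

74 steps


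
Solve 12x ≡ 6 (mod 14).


GCD(12, 14) = 2 divides 6
Divide: 6x ≡ 3 (mod 7)
x ≡ 4 (mod 7)


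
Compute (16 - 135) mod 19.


16 - 135 = -119
-119 mod 19 = 14


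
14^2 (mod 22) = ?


14^1 mod 22 = 14
14^2 mod 22 = 20


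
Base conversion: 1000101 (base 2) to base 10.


1000101 (base 2) = 69 (decimal)
69 (decimal) = 69 (base 10)


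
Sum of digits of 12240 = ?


1 + 2 + 2 + 4 + 0 = 9


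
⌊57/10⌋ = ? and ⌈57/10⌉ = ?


57/10 = 5.7000
floor = 5
ceil = 6

floor = 5, ceil = 6


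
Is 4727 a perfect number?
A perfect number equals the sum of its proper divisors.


Proper divisors of 4727: 1, 29, 163
Sum = 1 + 29 + 163 = 193

No, 4727 is not perfect (193 ≠ 4727)


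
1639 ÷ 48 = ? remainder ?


1639 = 48 * 34 + 7
Check: 1632 + 7 = 1639

q = 34, r = 7


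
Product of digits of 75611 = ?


7 × 5 × 6 × 1 × 1 = 210
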